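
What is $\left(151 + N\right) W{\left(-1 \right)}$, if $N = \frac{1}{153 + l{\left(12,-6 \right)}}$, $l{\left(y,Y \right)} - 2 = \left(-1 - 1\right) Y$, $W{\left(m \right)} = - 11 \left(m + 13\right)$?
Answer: $- \frac{3328776}{167} \approx -19933.0$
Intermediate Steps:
$W{\left(m \right)} = -143 - 11 m$ ($W{\left(m \right)} = - 11 \left(13 + m\right) = -143 - 11 m$)
$l{\left(y,Y \right)} = 2 - 2 Y$ ($l{\left(y,Y \right)} = 2 + \left(-1 - 1\right) Y = 2 - 2 Y$)
$N = \frac{1}{167}$ ($N = \frac{1}{153 + \left(2 - -12\right)} = \frac{1}{153 + \left(2 + 12\right)} = \frac{1}{153 + 14} = \frac{1}{167} \approx 0.005988$)
$\left(151 + N\right) W{\left(-1 \right)} = \left(151 + \frac{1}{167}\right) \left(-143 - -11\right) = \frac{25218 \left(-143 + 11\right)}{167} = \frac{25218}{167} \left(-132\right) = - \frac{3328776}{167}$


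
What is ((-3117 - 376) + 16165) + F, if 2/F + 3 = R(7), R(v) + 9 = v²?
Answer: 468866/37 ≈ 12672.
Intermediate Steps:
R(v) = -9 + v²
F = 2/37 (F = 2/(-3 + (-9 + 7²)) = 2/(-3 + (-9 + 49)) = 2/(-3 + 40) = 2/37 ≈ 0.054054)
((-3117 - 376) + 16165) + F = ((-3117 - 376) + 16165) + 2/37 = (-3493 + 16165) + 2/37 = 12672 + 2/37 = 468866/37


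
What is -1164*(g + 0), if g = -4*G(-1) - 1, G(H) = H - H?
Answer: 1164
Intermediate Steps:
G(H) = 0
g = -1 (g = -4*0 - 1 = 0 - 1 = -1)
-1164*(g + 0) = -1164*(-1 + 0) = -1164*(-1) = -194*(-6) = 1164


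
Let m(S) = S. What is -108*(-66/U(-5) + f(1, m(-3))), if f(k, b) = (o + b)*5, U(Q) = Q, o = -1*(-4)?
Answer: -9828/5 ≈ -1965.6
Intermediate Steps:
o = 4
f(k, b) = 20 + 5*b (f(k, b) = (4 + b)*5 = 20 + 5*b)
-108*(-66/U(-5) + f(1, m(-3))) = -108*(-66/(-5) + (20 + 5*(-3))) = -108*(-66*(-⅕) + (20 - 15)) = -108*(66/5 + 5) = -108*91/5 = -9828/5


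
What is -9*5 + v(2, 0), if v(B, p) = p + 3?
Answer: -42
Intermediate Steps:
v(B, p) = 3 + p
-9*5 + v(2, 0) = -9*5 + (3 + 0) = -45 + 3 = -42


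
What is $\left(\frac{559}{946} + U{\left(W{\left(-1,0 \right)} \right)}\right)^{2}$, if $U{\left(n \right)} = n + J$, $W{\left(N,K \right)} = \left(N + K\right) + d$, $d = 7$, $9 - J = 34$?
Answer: $\frac{164025}{484} \approx 338.89$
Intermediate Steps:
$J = -25$ ($J = 9 - 34 = -25$)
$W{\left(N,K \right)} = 7 + K + N$ ($W{\left(N,K \right)} = \left(N + K\right) + 7 = \left(K + N\right) + 7 = 7 + K + N$)
$U{\left(n \right)} = -25 + n$ ($U{\left(n \right)} = n - 25 = -25 + n$)
$\left(\frac{559}{946} + U{\left(W{\left(-1,0 \right)} \right)}\right)^{2} = \left(\frac{559}{946} + \left(-25 + \left(7 + 0 - 1\right)\right)\right)^{2} = \left(559 \cdot \frac{1}{946} + \left(-25 + 6\right)\right)^{2} = \left(\frac{13}{22} - 19\right)^{2} = \left(- \frac{405}{22}\right)^{2} = \frac{164025}{484}$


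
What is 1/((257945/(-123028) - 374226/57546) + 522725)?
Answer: 1179961548/616785252848417 ≈ 1.9131e-6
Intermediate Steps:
1/((257945/(-123028) - 374226/57546) + 522725) = 1/((257945*(-1/123028) - 374226*1/57546) + 522725) = 1/((-257945/123028 - 62371/9591) + 522725) = 1/(-10147329883/1179961548 + 522725) = 1/(616785252848417/1179961548) = 1179961548/616785252848417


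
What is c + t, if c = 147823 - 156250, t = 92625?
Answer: 84198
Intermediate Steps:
c = -8427
c + t = -8427 + 92625 = 84198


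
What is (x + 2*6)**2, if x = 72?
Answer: 7056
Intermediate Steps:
(x + 2*6)**2 = (72 + 2*6)**2 = (72 + 12)**2 = 84**2 = 7056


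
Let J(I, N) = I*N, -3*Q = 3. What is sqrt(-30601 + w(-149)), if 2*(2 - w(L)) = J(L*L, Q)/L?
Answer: 143*I*sqrt(6)/2 ≈ 175.14*I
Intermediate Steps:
Q = -1 (Q = -1/3*3 = -1)
w(L) = 2 + L/2 (w(L) = 2 - (L*L)*(-1)/(2*L) = 2 - L**2*(-1)/(2*L) = 2 - (-L**2)/(2*L) = 2 - (-1)*L/2 = 2 + L/2)
sqrt(-30601 + w(-149)) = sqrt(-30601 + (2 + (1/2)*(-149))) = sqrt(-30601 + (2 - 149/2)) = sqrt(-30601 - 145/2) = sqrt(-61347/2) = 143*I*sqrt(6)/2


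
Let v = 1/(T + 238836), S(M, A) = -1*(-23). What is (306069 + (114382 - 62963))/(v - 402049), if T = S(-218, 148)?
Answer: -42694613096/48016511045 ≈ -0.88916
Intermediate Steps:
S(M, A) = 23
T = 23
v = 1/238859 (v = 1/(23 + 238836) = 1/238859 ≈ 4.1866e-6)
(306069 + (114382 - 62963))/(v - 402049) = (306069 + (114382 - 62963))/(1/238859 - 402049) = (306069 + 51419)/(-96033022090/238859) = 357488*(-238859/96033022090) = -42694613096/48016511045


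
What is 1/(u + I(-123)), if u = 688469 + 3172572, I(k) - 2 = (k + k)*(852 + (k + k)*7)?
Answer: 1/4075063 ≈ 2.4539e-7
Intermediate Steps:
I(k) = 2 + 2*k*(852 + 14*k) (I(k) = 2 + (k + k)*(852 + (k + k)*7) = 2 + (2*k)*(852 + (2*k)*7) = 2 + (2*k)*(852 + 14*k) = 2 + 2*k*(852 + 14*k))
u = 3861041
1/(u + I(-123)) = 1/(3861041 + (2 + 28*(-123)² + 1704*(-123))) = 1/(3861041 + (2 + 28*15129 - 209592)) = 1/(3861041 + (2 + 423612 - 209592)) = 1/(3861041 + 214022) = 1/4075063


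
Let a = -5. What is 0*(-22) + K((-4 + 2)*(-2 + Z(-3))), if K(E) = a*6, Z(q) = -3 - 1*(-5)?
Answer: -30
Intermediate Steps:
Z(q) = 2 (Z(q) = -3 + 5 = 2)
K(E) = -30 (K(E) = -5*6 = -30)
0*(-22) + K((-4 + 2)*(-2 + Z(-3))) = 0*(-22) - 30 = 0 - 30 = -30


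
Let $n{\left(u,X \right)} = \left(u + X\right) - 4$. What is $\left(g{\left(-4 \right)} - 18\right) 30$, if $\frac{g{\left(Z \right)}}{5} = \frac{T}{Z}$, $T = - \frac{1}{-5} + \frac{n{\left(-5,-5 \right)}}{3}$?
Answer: $- \frac{745}{2} \approx -372.5$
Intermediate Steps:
$n{\left(u,X \right)} = -4 + X + u$ ($n{\left(u,X \right)} = \left(X + u\right) - 4 = -4 + X + u$)
$T = - \frac{67}{15}$ ($T = - \frac{1}{-5} + \frac{-4 - 5 - 5}{3} = \left(-1\right) \left(- \frac{1}{5}\right) - \frac{14}{3} = \frac{1}{5} - \frac{14}{3} = - \frac{67}{15} \approx -4.4667$)
$g{\left(Z \right)} = - \frac{67}{3 Z}$ ($g{\left(Z \right)} = 5 \left(- \frac{67}{15 Z}\right) = - \frac{67}{3 Z}$)
$\left(g{\left(-4 \right)} - 18\right) 30 = \left(- \frac{67}{3 \left(-4\right)} - 18\right) 30 = \left(\left(- \frac{67}{3}\right) \left(- \frac{1}{4}\right) - 18\right) 30 = \left(\frac{67}{12} - 18\right) 30 = \left(- \frac{149}{12}\right) 30 = - \frac{745}{2}$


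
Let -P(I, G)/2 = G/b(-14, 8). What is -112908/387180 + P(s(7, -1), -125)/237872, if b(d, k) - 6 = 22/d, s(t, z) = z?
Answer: -34662901669/118961571240 ≈ -0.29138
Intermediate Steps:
b(d, k) = 6 + 22/d
P(I, G) = -14*G/31 (P(I, G) = -2*G/(6 + 22/(-14)) = -2*G/(6 + 22*(-1/14)) = -2*G/(6 - 11/7) = -2*G/31/7 = -2*G*7/31 = -14*G/31)
-112908/387180 + P(s(7, -1), -125)/237872 = -112908/387180 - 14/31*(-125)/237872 = -112908*1/387180 + (1750/31)*(1/237872) = -9409/32265 + 875/3687016 = -34662901669/118961571240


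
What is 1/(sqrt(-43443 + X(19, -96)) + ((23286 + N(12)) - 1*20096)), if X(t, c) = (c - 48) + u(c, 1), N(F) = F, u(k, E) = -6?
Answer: 3202/10296397 - I*sqrt(43593)/10296397 ≈ 0.00031098 - 2.0278e-5*I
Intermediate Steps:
X(t, c) = -54 + c (X(t, c) = (c - 48) - 6 = (-48 + c) - 6 = -54 + c)
1/(sqrt(-43443 + X(19, -96)) + ((23286 + N(12)) - 1*20096)) = 1/(sqrt(-43443 + (-54 - 96)) + ((23286 + 12) - 1*20096)) = 1/(sqrt(-43443 - 150) + (23298 - 20096)) = 1/(sqrt(-43593) + 3202) = 1/(I*sqrt(43593) + 3202) = 1/(3202 + I*sqrt(43593))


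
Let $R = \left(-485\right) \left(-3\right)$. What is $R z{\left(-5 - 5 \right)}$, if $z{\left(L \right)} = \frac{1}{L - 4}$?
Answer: $- \frac{1455}{14} \approx -103.93$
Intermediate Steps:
$z{\left(L \right)} = \frac{1}{-4 + L}$
$R = 1455$
$R z{\left(-5 - 5 \right)} = \frac{1455}{-4 - 10} = \frac{1455}{-14} = 1455 \left(- \frac{1}{14}\right) = - \frac{1455}{14}$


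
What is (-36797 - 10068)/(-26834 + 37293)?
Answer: -46865/10459 ≈ -4.4808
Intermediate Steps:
(-36797 - 10068)/(-26834 + 37293) = -46865/10459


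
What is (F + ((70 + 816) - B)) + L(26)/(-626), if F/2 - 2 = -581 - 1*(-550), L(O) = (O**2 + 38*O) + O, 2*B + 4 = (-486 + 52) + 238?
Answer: 289619/313 ≈ 925.30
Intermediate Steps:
B = -100 (B = -2 + ((-486 + 52) + 238)/2 = -2 + (-434 + 238)/2 = -2 + (1/2)*(-196) = -2 - 98 = -100)
L(O) = O**2 + 39*O
F = -58 (F = 4 + 2*(-581 - 1*(-550)) = 4 + 2*(-581 + 550) = 4 + 2*(-31) = 4 - 62 = -58)
(F + ((70 + 816) - B)) + L(26)/(-626) = (-58 + ((70 + 816) - 1*(-100))) + (26*(39 + 26))/(-626) = (-58 + (886 + 100)) + (26*65)*(-1/626) = (-58 + 986) + 1690*(-1/626) = 928 - 845/313 = 289619/313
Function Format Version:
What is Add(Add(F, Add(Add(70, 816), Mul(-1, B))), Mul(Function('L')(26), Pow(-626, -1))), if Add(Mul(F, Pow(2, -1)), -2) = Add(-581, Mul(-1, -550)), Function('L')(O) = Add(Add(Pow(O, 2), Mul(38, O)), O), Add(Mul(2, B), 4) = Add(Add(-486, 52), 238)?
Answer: Rational(289619, 313) ≈ 925.30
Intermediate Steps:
B = -100 (B = Add(-2, Mul(Rational(1, 2), Add(Add(-486, 52), 238))) = Add(-2, Mul(Rational(1, 2), Add(-434, 238))) = Add(-2, Mul(Rational(1, 2), -196)) = Add(-2, -98) = -100)
Function('L')(O) = Add(Pow(O, 2), Mul(39, O))
F = -58 (F = Add(4, Mul(2, Add(-581, Mul(-1, -550)))) = Add(4, Mul(2, Add(-581, 550))) = Add(4, Mul(2, -31)) = Add(4, -62) = -58)
Add(Add(F, Add(Add(70, 816), Mul(-1, B))), Mul(Function('L')(26), Pow(-626, -1))) = Add(Add(-58, Add(Add(70, 816), Mul(-1, -100))), Mul(Mul(26, Add(39, 26)), Pow(-626, -1))) = Add(Add(-58, Add(886, 100)), Mul(Mul(26, 65), Rational(-1, 626))) = Add(Add(-58, 986), Mul(1690, Rational(-1, 626))) = Add(928, Rational(-845, 313)) = Rational(289619, 313)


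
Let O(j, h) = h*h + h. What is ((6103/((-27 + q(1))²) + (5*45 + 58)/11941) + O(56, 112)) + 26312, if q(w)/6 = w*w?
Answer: 205277748334/5265981 ≈ 38982.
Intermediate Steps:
q(w) = 6*w² (q(w) = 6*(w*w) = 6*w²)
O(j, h) = h + h² (O(j, h) = h² + h = h + h²)
((6103/((-27 + q(1))²) + (5*45 + 58)/11941) + O(56, 112)) + 26312 = ((6103/((-27 + 6*1²)²) + (5*45 + 58)/11941) + 112*(1 + 112)) + 26312 = ((6103/((-27 + 6*1)²) + (225 + 58)*(1/11941)) + 112*113) + 26312 = ((6103/((-27 + 6)²) + 283*(1/11941)) + 12656) + 26312 = ((6103/((-21)²) + 283/11941) + 12656) + 26312 = ((6103/441 + 283/11941) + 12656) + 26312 = (73000726/5265981 + 12656) + 26312 = 66719256262/5265981 + 26312 = 205277748334/5265981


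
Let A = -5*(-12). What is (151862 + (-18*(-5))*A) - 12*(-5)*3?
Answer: 157442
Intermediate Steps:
A = 60
(151862 + (-18*(-5))*A) - 12*(-5)*3 = (151862 - 18*(-5)*60) - 12*(-5)*3 = (151862 + 90*60) + 60*3 = (151862 + 5400) + 180 = 157262 + 180 = 157442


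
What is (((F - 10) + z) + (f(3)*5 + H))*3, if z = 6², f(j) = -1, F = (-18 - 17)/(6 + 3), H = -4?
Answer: 118/3 ≈ 39.333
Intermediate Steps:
F = -35/9 ≈ -3.8889
z = 36
(((F - 10) + z) + (f(3)*5 + H))*3 = (((-35/9 - 10) + 36) + (-1*5 - 4))*3 = ((-125/9 + 36) + (-5 - 4))*3 = (199/9 - 9)*3 = (118/9)*3 = 118/3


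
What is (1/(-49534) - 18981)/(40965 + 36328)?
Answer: -940204855/3828631462 ≈ -0.24557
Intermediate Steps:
(1/(-49534) - 18981)/(40965 + 36328) = (-1/49534 - 18981)/77293 = -940204855/49534*1/77293 = -940204855/3828631462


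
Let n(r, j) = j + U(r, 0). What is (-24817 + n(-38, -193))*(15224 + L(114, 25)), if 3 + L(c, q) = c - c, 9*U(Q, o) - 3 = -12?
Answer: -380692431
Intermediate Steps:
U(Q, o) = -1 (U(Q, o) = ⅓ + (⅑)*(-12) = ⅓ - 4/3 = -1)
L(c, q) = -3 (L(c, q) = -3 + (c - c) = -3 + 0 = -3)
n(r, j) = -1 + j (n(r, j) = j - 1 = -1 + j)
(-24817 + n(-38, -193))*(15224 + L(114, 25)) = (-24817 + (-1 - 193))*(15224 - 3) = (-24817 - 194)*15221 = -25011*15221 = -380692431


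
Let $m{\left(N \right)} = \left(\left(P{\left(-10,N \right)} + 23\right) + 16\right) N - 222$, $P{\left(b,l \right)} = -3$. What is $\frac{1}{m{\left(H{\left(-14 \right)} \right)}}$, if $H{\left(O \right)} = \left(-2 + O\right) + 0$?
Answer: $- \frac{1}{798} \approx -0.0012531$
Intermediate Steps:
$H{\left(O \right)} = -2 + O$
$m{\left(N \right)} = -222 + 36 N$ ($m{\left(N \right)} = \left(\left(-3 + 23\right) + 16\right) N - 222 = \left(20 + 16\right) N - 222 = 36 N - 222 = -222 + 36 N$)
$\frac{1}{m{\left(H{\left(-14 \right)} \right)}} = \frac{1}{-222 + 36 \left(-2 - 14\right)} = \frac{1}{-222 + 36 \left(-16\right)} = \frac{1}{-222 - 576} = \frac{1}{-798} = - \frac{1}{798}$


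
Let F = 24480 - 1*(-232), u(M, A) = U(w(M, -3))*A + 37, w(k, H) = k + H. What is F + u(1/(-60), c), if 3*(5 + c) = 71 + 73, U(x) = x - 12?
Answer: 1446197/60 ≈ 24103.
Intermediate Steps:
w(k, H) = H + k
U(x) = -12 + x
c = 43 (c = -5 + (71 + 73)/3 = -5 + (⅓)*144 = -5 + 48 = 43)
u(M, A) = 37 + A*(-15 + M) (u(M, A) = (-12 + (-3 + M))*A + 37 = (-15 + M)*A + 37 = A*(-15 + M) + 37 = 37 + A*(-15 + M))
F = 24712 (F = 24480 + 232 = 24712)
F + u(1/(-60), c) = 24712 + (37 + 43*(-15 + 1/(-60))) = 24712 + (37 + 43*(-15 - 1/60)) = 24712 + (37 + 43*(-901/60)) = 24712 + (37 - 38743/60) = 24712 - 36523/60 = 1446197/60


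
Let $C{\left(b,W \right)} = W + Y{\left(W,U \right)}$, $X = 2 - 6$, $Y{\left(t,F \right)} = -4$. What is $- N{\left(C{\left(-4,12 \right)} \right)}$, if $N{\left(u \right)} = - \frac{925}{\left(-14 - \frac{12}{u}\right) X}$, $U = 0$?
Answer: $\frac{925}{62} \approx 14.919$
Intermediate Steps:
$X = -4$
$C{\left(b,W \right)} = -4 + W$ ($C{\left(b,W \right)} = W - 4 = -4 + W$)
$N{\left(u \right)} = - \frac{925}{56 + \frac{48}{u}}$ ($N{\left(u \right)} = - \frac{925}{\left(-14 - \frac{12}{u}\right) \left(-4\right)} = - \frac{925}{56 + \frac{48}{u}}$)
$- N{\left(C{\left(-4,12 \right)} \right)} = - \frac{\left(-925\right) \left(-4 + 12\right)}{48 + 56 \left(-4 + 12\right)} = - \frac{\left(-925\right) 8}{48 + 56 \cdot 8} = - \frac{\left(-925\right) 8}{48 + 448} = - \frac{\left(-925\right) 8}{496} = \left(-1\right) \left(- \frac{925}{62}\right) = \frac{925}{62}$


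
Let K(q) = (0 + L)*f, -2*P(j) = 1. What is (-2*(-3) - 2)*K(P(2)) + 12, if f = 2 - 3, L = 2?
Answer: 4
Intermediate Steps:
P(j) = -1/2 (P(j) = -1/2*1 = -1/2)
f = -1
K(q) = -2 (K(q) = (0 + 2)*(-1) = 2*(-1) = -2)
(-2*(-3) - 2)*K(P(2)) + 12 = (-2*(-3) - 2)*(-2) + 12 = (6 - 2)*(-2) + 12 = 4*(-2) + 12 = -8 + 12 = 4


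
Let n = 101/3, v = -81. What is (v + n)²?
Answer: 20164/9 ≈ 2240.4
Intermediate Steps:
n = 101/3 (n = 101*(⅓) = 101/3 ≈ 33.667)
(v + n)² = (-81 + 101/3)² = (-142/3)² = 20164/9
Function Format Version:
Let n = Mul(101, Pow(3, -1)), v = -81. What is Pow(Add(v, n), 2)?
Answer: Rational(20164, 9) ≈ 2240.4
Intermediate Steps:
n = Rational(101, 3) (n = Mul(101, Rational(1, 3)) = Rational(101, 3) ≈ 33.667)
Pow(Add(v, n), 2) = Pow(Add(-81, Rational(101, 3)), 2) = Pow(Rational(-142, 3), 2) = Rational(20164, 9)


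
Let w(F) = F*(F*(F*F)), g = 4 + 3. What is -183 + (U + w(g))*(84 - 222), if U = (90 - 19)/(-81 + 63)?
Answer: -992930/3 ≈ -3.3098e+5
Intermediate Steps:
g = 7
U = -71/18 (U = 71/(-18) = 71*(-1/18) = -71/18 ≈ -3.9444)
w(F) = F⁴ (w(F) = F*(F*F²) = F*F³ = F⁴)
-183 + (U + w(g))*(84 - 222) = -183 + (-71/18 + 7⁴)*(84 - 222) = -183 + (-71/18 + 2401)*(-138) = -183 + (43147/18)*(-138) = -183 - 992381/3 = -992930/3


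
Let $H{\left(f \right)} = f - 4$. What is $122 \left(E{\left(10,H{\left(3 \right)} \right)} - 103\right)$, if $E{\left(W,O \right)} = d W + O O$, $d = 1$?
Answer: $-11224$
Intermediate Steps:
$H{\left(f \right)} = -4 + f$ ($H{\left(f \right)} = f - 4 = -4 + f$)
$E{\left(W,O \right)} = W + O^{2}$ ($E{\left(W,O \right)} = 1 W + O O = W + O^{2}$)
$122 \left(E{\left(10,H{\left(3 \right)} \right)} - 103\right) = 122 \left(\left(10 + \left(-4 + 3\right)^{2}\right) - 103\right) = 122 \left(\left(10 + \left(-1\right)^{2}\right) - 103\right) = 122 \left(\left(10 + 1\right) - 103\right) = 122 \left(11 - 103\right) = 122 \left(-92\right) = -11224$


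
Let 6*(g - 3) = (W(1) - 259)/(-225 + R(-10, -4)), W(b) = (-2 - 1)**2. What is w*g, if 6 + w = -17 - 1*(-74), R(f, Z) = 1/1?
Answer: 36397/224 ≈ 162.49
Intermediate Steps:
R(f, Z) = 1
W(b) = 9 (W(b) = (-3)**2 = 9)
w = 51 (w = -6 + (-17 - 1*(-74)) = -6 + (-17 + 74) = -6 + 57 = 51)
g = 2141/672 (g = 3 + ((9 - 259)/(-225 + 1))/6 = 3 + (-250/(-224))/6 = 3 + (-250*(-1/224))/6 = 3 + (1/6)*(125/112) = 3 + 125/672 = 2141/672 ≈ 3.1860)
w*g = 51*(2141/672) = 36397/224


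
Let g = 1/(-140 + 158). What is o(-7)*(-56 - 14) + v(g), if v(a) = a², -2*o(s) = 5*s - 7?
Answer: -476279/324 ≈ -1470.0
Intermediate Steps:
o(s) = 7/2 - 5*s/2 (o(s) = -(5*s - 7)/2 = -(-7 + 5*s)/2 = 7/2 - 5*s/2)
g = 1/18 ≈ 0.055556
o(-7)*(-56 - 14) + v(g) = (7/2 - 5/2*(-7))*(-56 - 14) + (1/18)² = (7/2 + 35/2)*(-70) + 1/324 = 21*(-70) + 1/324 = -1470 + 1/324 = -476279/324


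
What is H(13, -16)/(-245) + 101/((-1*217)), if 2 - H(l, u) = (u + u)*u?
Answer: 2455/1519 ≈ 1.6162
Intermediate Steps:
H(l, u) = 2 - 2*u**2 (H(l, u) = 2 - (u + u)*u = 2 - 2*u*u = 2 - 2*u**2)
H(13, -16)/(-245) + 101/((-1*217)) = (2 - 2*(-16)**2)/(-245) + 101/((-1*217)) = (2 - 2*256)*(-1/245) + 101/(-217) = (2 - 512)*(-1/245) + 101*(-1/217) = -510*(-1/245) - 101/217 = 102/49 - 101/217 = 2455/1519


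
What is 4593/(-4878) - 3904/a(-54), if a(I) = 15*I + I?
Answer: 52345/14634 ≈ 3.5769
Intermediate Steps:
a(I) = 16*I
4593/(-4878) - 3904/a(-54) = 4593/(-4878) - 3904/(16*(-54)) = 4593*(-1/4878) - 3904/(-864) = -1531/1626 - 3904*(-1/864) = -1531/1626 + 122/27 = 52345/14634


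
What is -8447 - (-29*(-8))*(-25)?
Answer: -2647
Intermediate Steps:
-8447 - (-29*(-8))*(-25) = -8447 - 232*(-25) = -8447 - 1*(-5800) = -8447 + 5800 = -2647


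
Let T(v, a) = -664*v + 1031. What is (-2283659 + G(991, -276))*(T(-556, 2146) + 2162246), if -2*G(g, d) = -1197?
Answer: -11563523353781/2 ≈ -5.7818e+12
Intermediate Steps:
T(v, a) = 1031 - 664*v
G(g, d) = 1197/2 (G(g, d) = -1/2*(-1197) = 1197/2)
(-2283659 + G(991, -276))*(T(-556, 2146) + 2162246) = (-2283659 + 1197/2)*((1031 - 664*(-556)) + 2162246) = -4566121*((1031 + 369184) + 2162246)/2 = -4566121*(370215 + 2162246)/2 = -4566121/2*2532461 = -11563523353781/2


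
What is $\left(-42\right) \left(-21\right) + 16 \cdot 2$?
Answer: $914$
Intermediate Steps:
$\left(-42\right) \left(-21\right) + 16 \cdot 2 = 882 + 32 = 914$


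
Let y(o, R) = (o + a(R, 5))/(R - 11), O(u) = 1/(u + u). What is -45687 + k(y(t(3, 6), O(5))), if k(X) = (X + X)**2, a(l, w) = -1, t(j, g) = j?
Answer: -542805647/11881 ≈ -45687.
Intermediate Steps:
O(u) = 1/(2*u)
y(o, R) = (-1 + o)/(-11 + R) (y(o, R) = (o - 1)/(R - 11) = (-1 + o)/(-11 + R))
k(X) = 4*X**2 (k(X) = (2*X)**2 = 4*X**2)
-45687 + k(y(t(3, 6), O(5))) = -45687 + 4*((-1 + 3)/(-11 + (1/2)/5))**2 = -45687 + 4*(2/(-11 + (1/2)*(1/5)))**2 = -45687 + 4*(2/(-11 + 1/10))**2 = -45687 + 4*(2/(-109/10))**2 = -45687 + 4*(-10/109*2)**2 = -45687 + 4*(-20/109)**2 = -45687 + 4*(400/11881) = -45687 + 1600/11881 = -542805647/11881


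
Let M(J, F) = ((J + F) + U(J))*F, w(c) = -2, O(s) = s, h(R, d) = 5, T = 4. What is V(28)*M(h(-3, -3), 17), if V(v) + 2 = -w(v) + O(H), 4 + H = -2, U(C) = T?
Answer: -2652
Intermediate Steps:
U(C) = 4
H = -6 (H = -4 - 2 = -6)
M(J, F) = F*(4 + F + J) (M(J, F) = ((J + F) + 4)*F = ((F + J) + 4)*F = (4 + F + J)*F = F*(4 + F + J))
V(v) = -6 (V(v) = -2 + (-1*(-2) - 6) = -2 + (2 - 6) = -2 - 4 = -6)
V(28)*M(h(-3, -3), 17) = -102*(4 + 17 + 5) = -102*26 = -6*442 = -2652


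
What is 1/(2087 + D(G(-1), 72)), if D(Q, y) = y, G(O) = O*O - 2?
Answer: 1/2159 ≈ 0.00046318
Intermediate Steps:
G(O) = -2 + O² (G(O) = O² - 2 = -2 + O²)
1/(2087 + D(G(-1), 72)) = 1/(2087 + 72) = 1/2159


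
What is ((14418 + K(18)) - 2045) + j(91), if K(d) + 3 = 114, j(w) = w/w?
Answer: 12485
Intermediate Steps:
j(w) = 1
K(d) = 111 (K(d) = -3 + 114 = 111)
((14418 + K(18)) - 2045) + j(91) = ((14418 + 111) - 2045) + 1 = (14529 - 2045) + 1 = 12484 + 1 = 12485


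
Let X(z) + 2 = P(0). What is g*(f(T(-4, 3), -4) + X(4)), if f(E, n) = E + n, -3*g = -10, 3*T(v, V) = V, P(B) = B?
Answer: -50/3 ≈ -16.667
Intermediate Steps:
X(z) = -2 (X(z) = -2 + 0 = -2)
T(v, V) = V/3
g = 10/3 (g = -⅓*(-10) = 10/3 ≈ 3.3333)
g*(f(T(-4, 3), -4) + X(4)) = 10*(((⅓)*3 - 4) - 2)/3 = 10*((1 - 4) - 2)/3 = 10*(-3 - 2)/3 = (10/3)*(-5) = -50/3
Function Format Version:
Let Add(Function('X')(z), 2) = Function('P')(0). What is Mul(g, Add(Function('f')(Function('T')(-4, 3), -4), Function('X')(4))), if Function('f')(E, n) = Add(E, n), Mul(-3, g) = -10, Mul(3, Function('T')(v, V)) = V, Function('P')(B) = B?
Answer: Rational(-50, 3) ≈ -16.667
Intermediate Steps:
Function('X')(z) = -2 (Function('X')(z) = Add(-2, 0) = -2)
Function('T')(v, V) = Mul(Rational(1, 3), V)
g = Rational(10, 3) (g = Mul(Rational(-1, 3), -10) = Rational(10, 3) ≈ 3.3333)
Mul(g, Add(Function('f')(Function('T')(-4, 3), -4), Function('X')(4))) = Mul(Rational(10, 3), Add(Add(Mul(Rational(1, 3), 3), -4), -2)) = Mul(Rational(10, 3), Add(Add(1, -4), -2)) = Mul(Rational(10, 3), Add(-3, -2)) = Mul(Rational(10, 3), -5) = Rational(-50, 3)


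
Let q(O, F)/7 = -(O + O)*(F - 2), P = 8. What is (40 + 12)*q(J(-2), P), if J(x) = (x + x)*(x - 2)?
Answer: -69888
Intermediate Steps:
J(x) = 2*x*(-2 + x) (J(x) = (2*x)*(-2 + x) = 2*x*(-2 + x))
q(O, F) = -14*O*(-2 + F) (q(O, F) = 7*(-(O + O)*(F - 2)) = 7*(-2*O*(-2 + F)) = -14*O*(-2 + F))
(40 + 12)*q(J(-2), P) = (40 + 12)*(14*(2*(-2)*(-2 - 2))*(2 - 1*8)) = 52*(14*(2*(-2)*(-4))*(2 - 8)) = 52*(14*16*(-6)) = 52*(-1344) = -69888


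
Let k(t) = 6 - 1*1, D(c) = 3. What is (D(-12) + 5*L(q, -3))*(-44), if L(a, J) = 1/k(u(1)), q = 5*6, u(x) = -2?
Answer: -176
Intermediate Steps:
k(t) = 5 (k(t) = 6 - 1 = 5)
q = 30
L(a, J) = 1/5
(D(-12) + 5*L(q, -3))*(-44) = (3 + 5*(1/5))*(-44) = (3 + 1)*(-44) = 4*(-44) = -176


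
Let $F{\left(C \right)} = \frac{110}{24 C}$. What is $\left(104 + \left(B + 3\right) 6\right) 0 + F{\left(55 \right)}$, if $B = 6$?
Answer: $\frac{1}{12} \approx 0.083333$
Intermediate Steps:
$F{\left(C \right)} = \frac{55}{12 C}$ ($F{\left(C \right)} = 110 \frac{1}{24 C} = \frac{55}{12 C}$)
$\left(104 + \left(B + 3\right) 6\right) 0 + F{\left(55 \right)} = \left(104 + \left(6 + 3\right) 6\right) 0 + \frac{55}{12 \cdot 55} = \left(104 + 9 \cdot 6\right) 0 + \frac{55}{12} \cdot \frac{1}{55} = \left(104 + 54\right) 0 + \frac{1}{12} = 158 \cdot 0 + \frac{1}{12} = 0 + \frac{1}{12} = \frac{1}{12}$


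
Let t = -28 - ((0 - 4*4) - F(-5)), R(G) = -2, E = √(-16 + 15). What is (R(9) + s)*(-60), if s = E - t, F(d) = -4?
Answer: -840 - 60*I ≈ -840.0 - 60.0*I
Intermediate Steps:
E = I (E = √(-1) = I ≈ 1.0*I)
t = -16 (t = -28 - ((0 - 4*4) - 1*(-4)) = -28 - ((0 - 16) + 4) = -28 - (-16 + 4) = -28 - 1*(-12) = -28 + 12 = -16)
s = 16 + I (s = I - 1*(-16) = I + 16 = 16 + I ≈ 16.0 + 1.0*I)
(R(9) + s)*(-60) = (-2 + (16 + I))*(-60) = (14 + I)*(-60) = -840 - 60*I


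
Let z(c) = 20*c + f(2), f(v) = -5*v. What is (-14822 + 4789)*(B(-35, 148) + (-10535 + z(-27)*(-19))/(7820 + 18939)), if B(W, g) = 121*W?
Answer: 1136984206850/26759 ≈ 4.2490e+7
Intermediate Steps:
z(c) = -10 + 20*c (z(c) = 20*c - 5*2 = 20*c - 10 = -10 + 20*c)
(-14822 + 4789)*(B(-35, 148) + (-10535 + z(-27)*(-19))/(7820 + 18939)) = (-14822 + 4789)*(121*(-35) + (-10535 + (-10 + 20*(-27))*(-19))/(7820 + 18939)) = -10033*(-4235 + (-10535 + (-10 - 540)*(-19))/26759) = -10033*(-4235 + (-10535 - 550*(-19))*(1/26759)) = -10033*(-4235 + (-10535 + 10450)*(1/26759)) = -10033*(-4235 - 85*1/26759) = -10033*(-4235 - 85/26759) = -10033*(-113324450/26759) = 1136984206850/26759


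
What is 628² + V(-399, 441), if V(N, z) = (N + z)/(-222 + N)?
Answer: 81637474/207 ≈ 3.9438e+5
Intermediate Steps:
V(N, z) = (N + z)/(-222 + N)
628² + V(-399, 441) = 628² + (-399 + 441)/(-222 - 399) = 394384 + 42/(-621) = 394384 - 1/621*42 = 394384 - 14/207 = 81637474/207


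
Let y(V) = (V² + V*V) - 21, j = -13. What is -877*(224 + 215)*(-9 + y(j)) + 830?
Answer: -118580094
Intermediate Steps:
y(V) = -21 + 2*V² (y(V) = (V² + V²) - 21 = 2*V² - 21 = -21 + 2*V²)
-877*(224 + 215)*(-9 + y(j)) + 830 = -877*(224 + 215)*(-9 + (-21 + 2*(-13)²)) + 830 = -385003*(-9 + (-21 + 2*169)) + 830 = -385003*(-9 + (-21 + 338)) + 830 = -385003*(-9 + 317) + 830 = -385003*308 + 830 = -877*135212 + 830 = -118580924 + 830 = -118580094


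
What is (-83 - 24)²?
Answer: 11449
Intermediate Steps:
(-83 - 24)² = (-107)² = 11449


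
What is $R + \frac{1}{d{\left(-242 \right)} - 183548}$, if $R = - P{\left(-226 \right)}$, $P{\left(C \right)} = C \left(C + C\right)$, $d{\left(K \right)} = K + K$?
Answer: $- \frac{18799236865}{184032} \approx -1.0215 \cdot 10^{5}$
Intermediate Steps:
$d{\left(K \right)} = 2 K$
$P{\left(C \right)} = 2 C^{2}$ ($P{\left(C \right)} = C 2 C = 2 C^{2}$)
$R = -102152$ ($R = - 2 \left(-226\right)^{2} = - 2 \cdot 51076 = \left(-1\right) 102152 = -102152$)
$R + \frac{1}{d{\left(-242 \right)} - 183548} = -102152 + \frac{1}{2 \left(-242\right) - 183548} = -102152 + \frac{1}{-484 - 183548} = -102152 + \frac{1}{-184032} = -102152 - \frac{1}{184032} = - \frac{18799236865}{184032}$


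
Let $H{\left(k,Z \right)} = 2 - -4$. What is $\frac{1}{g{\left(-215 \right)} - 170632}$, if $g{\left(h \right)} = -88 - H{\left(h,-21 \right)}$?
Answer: $- \frac{1}{170726} \approx -5.8573 \cdot 10^{-6}$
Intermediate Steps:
$H{\left(k,Z \right)} = 6$ ($H{\left(k,Z \right)} = 2 + 4 = 6$)
$g{\left(h \right)} = -94$ ($g{\left(h \right)} = -88 - 6 = -94$)
$\frac{1}{g{\left(-215 \right)} - 170632} = \frac{1}{-94 - 170632} = \frac{1}{-170726} = - \frac{1}{170726}$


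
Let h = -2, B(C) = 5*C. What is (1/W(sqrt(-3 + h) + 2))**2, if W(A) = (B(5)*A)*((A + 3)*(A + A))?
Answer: I/(25000*(-118*I + 95*sqrt(5))) ≈ -7.9934e-8 + 1.439e-7*I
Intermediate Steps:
W(A) = 50*A**2*(3 + A) (W(A) = ((5*5)*A)*((A + 3)*(A + A)) = (25*A)*((3 + A)*(2*A)) = (25*A)*(2*A*(3 + A)) = 50*A**2*(3 + A))
(1/W(sqrt(-3 + h) + 2))**2 = (1/(50*(sqrt(-3 - 2) + 2)**2*(3 + (sqrt(-3 - 2) + 2))))**2 = (1/(50*(sqrt(-5) + 2)**2*(3 + (sqrt(-5) + 2))))**2 = (1/(50*(I*sqrt(5) + 2)**2*(3 + (I*sqrt(5) + 2))))**2 = (1/(50*(2 + I*sqrt(5))**2*(3 + (2 + I*sqrt(5)))))**2 = (1/(50*(2 + I*sqrt(5))**2*(5 + I*sqrt(5))))**2 = 1/(2500*(2 + I*sqrt(5))**4*(5 + I*sqrt(5))**2)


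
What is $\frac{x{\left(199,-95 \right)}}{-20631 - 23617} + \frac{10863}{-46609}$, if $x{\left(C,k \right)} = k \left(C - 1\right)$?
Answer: $\frac{198024633}{1031177516} \approx 0.19204$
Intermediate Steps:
$x{\left(C,k \right)} = k \left(-1 + C\right)$
$\frac{x{\left(199,-95 \right)}}{-20631 - 23617} + \frac{10863}{-46609} = \frac{\left(-95\right) \left(-1 + 199\right)}{-20631 - 23617} + \frac{10863}{-46609} = \frac{\left(-95\right) 198}{-20631 - 23617} + 10863 \left(- \frac{1}{46609}\right) = - \frac{18810}{-44248} - \frac{10863}{46609} = \left(-18810\right) \left(- \frac{1}{44248}\right) - \frac{10863}{46609} = \frac{9405}{22124} - \frac{10863}{46609} = \frac{198024633}{1031177516}$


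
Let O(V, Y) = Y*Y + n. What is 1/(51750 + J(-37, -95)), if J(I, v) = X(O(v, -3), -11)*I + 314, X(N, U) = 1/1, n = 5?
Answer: 1/52027 ≈ 1.9221e-5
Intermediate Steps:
O(V, Y) = 5 + Y**2 (O(V, Y) = Y*Y + 5 = Y**2 + 5 = 5 + Y**2)
X(N, U) = 1
J(I, v) = 314 + I (J(I, v) = 1*I + 314 = I + 314 = 314 + I)
1/(51750 + J(-37, -95)) = 1/(51750 + (314 - 37)) = 1/(51750 + 277) = 1/52027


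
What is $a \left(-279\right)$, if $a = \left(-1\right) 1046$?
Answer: $291834$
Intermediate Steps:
$a = -1046$
$a \left(-279\right) = \left(-1046\right) \left(-279\right) = 291834$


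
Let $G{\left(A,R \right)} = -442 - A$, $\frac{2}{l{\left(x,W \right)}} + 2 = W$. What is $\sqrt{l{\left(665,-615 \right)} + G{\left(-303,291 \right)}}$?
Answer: $\frac{i \sqrt{52917005}}{617} \approx 11.79 i$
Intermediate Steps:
$l{\left(x,W \right)} = \frac{2}{-2 + W}$
$\sqrt{l{\left(665,-615 \right)} + G{\left(-303,291 \right)}} = \sqrt{\frac{2}{-2 - 615} - 139} = \sqrt{\frac{2}{-617} + \left(-442 + 303\right)} = \sqrt{2 \left(- \frac{1}{617}\right) - 139} = \sqrt{- \frac{2}{617} - 139} = \sqrt{- \frac{85765}{617}} = \frac{i \sqrt{52917005}}{617}$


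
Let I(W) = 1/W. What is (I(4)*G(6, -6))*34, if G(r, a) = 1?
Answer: 17/2 ≈ 8.5000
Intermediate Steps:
I(W) = 1/W
(I(4)*G(6, -6))*34 = (1/4)*34 = ((¼)*1)*34 = (¼)*34 = 17/2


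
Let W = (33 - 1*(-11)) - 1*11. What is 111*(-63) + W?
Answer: -6960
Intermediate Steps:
W = 33 (W = (33 + 11) - 11 = 44 - 11 = 33)
111*(-63) + W = 111*(-63) + 33 = -6993 + 33 = -6960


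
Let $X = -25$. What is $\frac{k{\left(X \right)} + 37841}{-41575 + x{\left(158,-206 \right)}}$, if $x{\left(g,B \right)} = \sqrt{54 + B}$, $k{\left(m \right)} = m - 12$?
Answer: $- \frac{1571701300}{1728480777} - \frac{75608 i \sqrt{38}}{1728480777} \approx -0.9093 - 0.00026965 i$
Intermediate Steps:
$k{\left(m \right)} = -12 + m$ ($k{\left(m \right)} = m - 12 = -12 + m$)
$\frac{k{\left(X \right)} + 37841}{-41575 + x{\left(158,-206 \right)}} = \frac{\left(-12 - 25\right) + 37841}{-41575 + \sqrt{54 - 206}} = \frac{-37 + 37841}{-41575 + \sqrt{-152}} = \frac{37804}{-41575 + 2 i \sqrt{38}}$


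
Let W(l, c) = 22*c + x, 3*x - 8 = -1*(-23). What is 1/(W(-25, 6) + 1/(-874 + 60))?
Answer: 2442/347575 ≈ 0.0070258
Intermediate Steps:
x = 31/3 (x = 8/3 + (-1*(-23))/3 = 8/3 + (⅓)*23 = 8/3 + 23/3 = 31/3 ≈ 10.333)
W(l, c) = 31/3 + 22*c (W(l, c) = 22*c + 31/3 = 31/3 + 22*c)
1/(W(-25, 6) + 1/(-874 + 60)) = 1/((31/3 + 22*6) + 1/(-874 + 60)) = 1/((31/3 + 132) + 1/(-814)) = 1/(427/3 - 1/814) = 1/(347575/2442) = 2442/347575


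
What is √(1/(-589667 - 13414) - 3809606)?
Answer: I*√153953244246793783/201027 ≈ 1951.8*I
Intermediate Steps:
√(1/(-589667 - 13414) - 3809606) = √(1/(-603081) - 3809606) = √(-1/603081 - 3809606) = √(-2297500996087/603081) = I*√153953244246793783/201027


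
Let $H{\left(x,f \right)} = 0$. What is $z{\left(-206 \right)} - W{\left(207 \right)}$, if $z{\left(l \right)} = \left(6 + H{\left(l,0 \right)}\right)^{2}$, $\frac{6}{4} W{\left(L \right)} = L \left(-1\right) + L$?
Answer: $36$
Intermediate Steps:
$W{\left(L \right)} = 0$ ($W{\left(L \right)} = \frac{2 \left(L \left(-1\right) + L\right)}{3} = \frac{2 \left(- L + L\right)}{3} = \frac{2}{3} \cdot 0 = 0$)
$z{\left(l \right)} = 36$ ($z{\left(l \right)} = \left(6 + 0\right)^{2} = 6^{2} = 36$)
$z{\left(-206 \right)} - W{\left(207 \right)} = 36 - 0 = 36 + 0 = 36$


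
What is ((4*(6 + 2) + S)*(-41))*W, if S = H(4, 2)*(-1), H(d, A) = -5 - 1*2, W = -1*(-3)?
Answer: -4797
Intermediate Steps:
W = 3
H(d, A) = -7 (H(d, A) = -5 - 2 = -7)
S = 7 (S = -7*(-1) = 7)
((4*(6 + 2) + S)*(-41))*W = ((4*(6 + 2) + 7)*(-41))*3 = ((4*8 + 7)*(-41))*3 = ((32 + 7)*(-41))*3 = (39*(-41))*3 = -1599*3 = -4797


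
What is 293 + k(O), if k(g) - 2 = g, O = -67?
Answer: 228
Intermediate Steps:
k(g) = 2 + g
293 + k(O) = 293 + (2 - 67) = 293 - 65 = 228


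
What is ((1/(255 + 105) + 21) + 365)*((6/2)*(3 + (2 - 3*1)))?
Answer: 138961/60 ≈ 2316.0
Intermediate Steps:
((1/(255 + 105) + 21) + 365)*((6/2)*(3 + (2 - 3*1))) = ((1/360 + 21) + 365)*((6*(1/2))*(3 + (2 - 3))) = ((1/360 + 21) + 365)*(3*(3 - 1)) = (7561/360 + 365)*(3*2) = (138961/360)*6 = 138961/60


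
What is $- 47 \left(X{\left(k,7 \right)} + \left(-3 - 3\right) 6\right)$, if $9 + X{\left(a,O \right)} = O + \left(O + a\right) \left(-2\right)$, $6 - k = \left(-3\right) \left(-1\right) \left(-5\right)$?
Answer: $4418$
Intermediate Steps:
$k = 21$ ($k = 6 - \left(-3\right) \left(-1\right) \left(-5\right) = 6 - 3 \left(-5\right) = 6 - -15 = 6 + 15 = 21$)
$X{\left(a,O \right)} = -9 - O - 2 a$ ($X{\left(a,O \right)} = -9 + \left(O + \left(O + a\right) \left(-2\right)\right) = -9 + \left(O - \left(2 O + 2 a\right)\right) = -9 - \left(O + 2 a\right) = -9 - O - 2 a$)
$- 47 \left(X{\left(k,7 \right)} + \left(-3 - 3\right) 6\right) = - 47 \left(\left(-9 - 7 - 42\right) + \left(-3 - 3\right) 6\right) = - 47 \left(\left(-9 - 7 - 42\right) - 36\right) = - 47 \left(-58 - 36\right) = \left(-47\right) \left(-94\right) = 4418$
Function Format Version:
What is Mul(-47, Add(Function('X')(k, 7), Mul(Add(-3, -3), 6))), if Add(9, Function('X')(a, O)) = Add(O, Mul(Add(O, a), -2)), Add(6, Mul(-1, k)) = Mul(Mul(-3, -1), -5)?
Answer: 4418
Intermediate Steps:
k = 21 (k = Add(6, Mul(-1, Mul(Mul(-3, -1), -5))) = Add(6, Mul(-1, Mul(3, -5))) = Add(6, Mul(-1, -15)) = Add(6, 15) = 21)
Function('X')(a, O) = Add(-9, Mul(-1, O), Mul(-2, a)) (Function('X')(a, O) = Add(-9, Add(O, Mul(Add(O, a), -2))) = Add(-9, Add(O, Add(Mul(-2, O), Mul(-2, a)))) = Add(-9, Add(Mul(-1, O), Mul(-2, a))) = Add(-9, Mul(-1, O), Mul(-2, a)))
Mul(-47, Add(Function('X')(k, 7), Mul(Add(-3, -3), 6))) = Mul(-47, Add(Add(-9, Mul(-1, 7), Mul(-2, 21)), Mul(Add(-3, -3), 6))) = Mul(-47, Add(Add(-9, -7, -42), Mul(-6, 6))) = Mul(-47, Add(-58, -36)) = Mul(-47, -94) = 4418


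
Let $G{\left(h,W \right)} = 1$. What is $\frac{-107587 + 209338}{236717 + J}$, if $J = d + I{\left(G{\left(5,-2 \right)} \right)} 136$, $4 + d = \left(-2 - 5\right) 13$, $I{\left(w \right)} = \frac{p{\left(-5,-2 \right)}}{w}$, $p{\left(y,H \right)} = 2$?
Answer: $\frac{101751}{236894} \approx 0.42952$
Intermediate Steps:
$I{\left(w \right)} = \frac{2}{w}$
$d = -95$ ($d = -4 + \left(-2 - 5\right) 13 = -4 - 91 = -95$)
$J = 177$ ($J = -95 + \frac{2}{1} \cdot 136 = -95 + 2 \cdot 1 \cdot 136 = -95 + 2 \cdot 136 = -95 + 272 = 177$)
$\frac{-107587 + 209338}{236717 + J} = \frac{-107587 + 209338}{236717 + 177} = \frac{101751}{236894}$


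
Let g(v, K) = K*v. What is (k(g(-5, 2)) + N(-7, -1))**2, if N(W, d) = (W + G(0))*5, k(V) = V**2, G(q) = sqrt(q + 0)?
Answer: 4225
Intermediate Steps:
G(q) = sqrt(q)
N(W, d) = 5*W (N(W, d) = (W + sqrt(0))*5 = (W + 0)*5 = W*5 = 5*W)
(k(g(-5, 2)) + N(-7, -1))**2 = ((2*(-5))**2 + 5*(-7))**2 = ((-10)**2 - 35)**2 = (100 - 35)**2 = 65**2 = 4225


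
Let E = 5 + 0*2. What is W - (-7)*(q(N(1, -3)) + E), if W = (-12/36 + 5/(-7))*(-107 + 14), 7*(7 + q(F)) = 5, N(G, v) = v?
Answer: 619/7 ≈ 88.429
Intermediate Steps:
E = 5 (E = 5 + 0 = 5)
q(F) = -44/7 (q(F) = -7 + (1/7)*5 = -7 + 5/7 = -44/7)
W = 682/7 (W = (-12*1/36 + 5*(-1/7))*(-93) = (-1/3 - 5/7)*(-93) = -22/21*(-93) = 682/7 ≈ 97.429)
W - (-7)*(q(N(1, -3)) + E) = 682/7 - (-7)*(-44/7 + 5) = 682/7 - (-7)*(-9)/7 = 682/7 - 1*9 = 682/7 - 9 = 619/7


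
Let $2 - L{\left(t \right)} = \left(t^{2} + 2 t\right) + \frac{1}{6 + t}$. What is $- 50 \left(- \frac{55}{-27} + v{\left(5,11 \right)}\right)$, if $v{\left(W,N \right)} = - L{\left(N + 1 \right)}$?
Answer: $- \frac{226925}{27} \approx -8404.6$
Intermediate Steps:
$L{\left(t \right)} = 2 - t^{2} - \frac{1}{6 + t} - 2 t$ ($L{\left(t \right)} = 2 - \left(\left(t^{2} + 2 t\right) + \frac{1}{6 + t}\right) = 2 - \left(t^{2} + \frac{1}{6 + t} + 2 t\right) = 2 - t^{2} - \frac{1}{6 + t} - 2 t$)
$v{\left(W,N \right)} = - \frac{1 - \left(1 + N\right)^{3} - 10 N - 8 \left(1 + N\right)^{2}}{7 + N}$ ($v{\left(W,N \right)} = - \frac{11 - \left(N + 1\right)^{3} - 10 \left(N + 1\right) - 8 \left(N + 1\right)^{2}}{6 + \left(N + 1\right)} = - \frac{11 - \left(1 + N\right)^{3} - 10 \left(1 + N\right) - 8 \left(1 + N\right)^{2}}{6 + \left(1 + N\right)} = - \frac{11 - \left(1 + N\right)^{3} - \left(10 + 10 N\right) - 8 \left(1 + N\right)^{2}}{7 + N} = - \frac{1 - \left(1 + N\right)^{3} - 10 N - 8 \left(1 + N\right)^{2}}{7 + N}$)
$- 50 \left(- \frac{55}{-27} + v{\left(5,11 \right)}\right) = - 50 \left(- \frac{55}{-27} + \frac{8 + 11^{3} + 11 \cdot 11^{2} + 29 \cdot 11}{7 + 11}\right) = - 50 \left(\left(-55\right) \left(- \frac{1}{27}\right) + \frac{8 + 1331 + 11 \cdot 121 + 319}{18}\right) = - 50 \left(\frac{55}{27} + \frac{8 + 1331 + 1331 + 319}{18}\right) = - 50 \left(\frac{55}{27} + \frac{1}{18} \cdot 2989\right) = - 50 \left(\frac{55}{27} + \frac{2989}{18}\right) = \left(-50\right) \frac{9077}{54} = - \frac{226925}{27}$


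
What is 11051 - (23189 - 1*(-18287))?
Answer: -30425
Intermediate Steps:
11051 - (23189 - 1*(-18287)) = 11051 - (23189 + 18287) = 11051 - 1*41476 = 11051 - 41476 = -30425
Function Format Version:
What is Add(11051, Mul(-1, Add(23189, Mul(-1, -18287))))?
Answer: -30425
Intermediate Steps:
Add(11051, Mul(-1, Add(23189, Mul(-1, -18287)))) = Add(11051, Mul(-1, Add(23189, 18287))) = Add(11051, Mul(-1, 41476)) = Add(11051, -41476) = -30425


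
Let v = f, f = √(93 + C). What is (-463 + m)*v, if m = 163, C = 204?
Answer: -900*√33 ≈ -5170.1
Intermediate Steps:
f = 3*√33 (f = √(93 + 204) = √297 = 3*√33 ≈ 17.234)
v = 3*√33 ≈ 17.234
(-463 + m)*v = (-463 + 163)*(3*√33) = -900*√33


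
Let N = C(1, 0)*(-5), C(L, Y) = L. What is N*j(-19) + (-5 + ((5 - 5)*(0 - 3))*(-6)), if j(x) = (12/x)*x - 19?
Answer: 30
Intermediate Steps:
j(x) = -7 (j(x) = 12 - 19 = -7)
N = -5 (N = 1*(-5) = -5)
N*j(-19) + (-5 + ((5 - 5)*(0 - 3))*(-6)) = -5*(-7) + (-5 + ((5 - 5)*(0 - 3))*(-6)) = 35 + (-5 + (0*(-3))*(-6)) = 35 + (-5 + 0*(-6)) = 35 + (-5 + 0) = 35 - 5 = 30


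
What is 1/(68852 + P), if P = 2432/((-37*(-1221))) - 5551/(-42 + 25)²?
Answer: 13056153/898692171677 ≈ 1.4528e-5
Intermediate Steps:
P = -250074679/13056153 (P = 2432/45177 - 5551/((-17)²) = 2432*(1/45177) - 5551/289 = 2432/45177 - 5551*1/289 = 2432/45177 - 5551/289 = -250074679/13056153 ≈ -19.154)
1/(68852 + P) = 1/(68852 - 250074679/13056153) = 1/(898692171677/13056153) = 13056153/898692171677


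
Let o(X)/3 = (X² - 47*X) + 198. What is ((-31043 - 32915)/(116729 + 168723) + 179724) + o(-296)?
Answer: 69208090873/142726 ≈ 4.8490e+5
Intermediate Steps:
o(X) = 594 - 141*X + 3*X² (o(X) = 3*((X² - 47*X) + 198) = 3*(198 + X² - 47*X) = 594 - 141*X + 3*X²)
((-31043 - 32915)/(116729 + 168723) + 179724) + o(-296) = ((-31043 - 32915)/(116729 + 168723) + 179724) + (594 - 141*(-296) + 3*(-296)²) = (-63958/285452 + 179724) + (594 + 41736 + 3*87616) = (-63958*1/285452 + 179724) + (594 + 41736 + 262848) = (-31979/142726 + 179724) + 305178 = 25651255645/142726 + 305178 = 69208090873/142726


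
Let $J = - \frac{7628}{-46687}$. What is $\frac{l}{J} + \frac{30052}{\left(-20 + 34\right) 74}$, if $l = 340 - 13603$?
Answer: $- \frac{160317998215}{1975652} \approx -81147.0$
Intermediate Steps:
$l = -13263$
$J = \frac{7628}{46687}$ ($J = \left(-7628\right) \left(- \frac{1}{46687}\right) = \frac{7628}{46687} \approx 0.16339$)
$\frac{l}{J} + \frac{30052}{\left(-20 + 34\right) 74} = - \frac{13263}{\frac{7628}{46687}} + \frac{30052}{\left(-20 + 34\right) 74} = \left(-13263\right) \frac{46687}{7628} + \frac{30052}{14 \cdot 74} = - \frac{619209681}{7628} + \frac{30052}{1036} = - \frac{619209681}{7628} + 30052 \cdot \frac{1}{1036} = - \frac{619209681}{7628} + \frac{7513}{259} = - \frac{160317998215}{1975652}$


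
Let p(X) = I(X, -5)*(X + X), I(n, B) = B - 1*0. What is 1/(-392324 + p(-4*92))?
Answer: -1/388644 ≈ -2.5730e-6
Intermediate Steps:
I(n, B) = B (I(n, B) = B + 0 = B)
p(X) = -10*X (p(X) = -5*(X + X) = -10*X)
1/(-392324 + p(-4*92)) = 1/(-392324 - (-40)*92) = 1/(-392324 - 10*(-368)) = 1/(-392324 + 3680) = 1/(-388644) = -1/388644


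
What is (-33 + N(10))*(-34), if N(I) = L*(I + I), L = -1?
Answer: 1802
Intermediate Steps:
N(I) = -2*I (N(I) = -(I + I) = -2*I)
(-33 + N(10))*(-34) = (-33 - 2*10)*(-34) = (-33 - 20)*(-34) = -53*(-34) = 1802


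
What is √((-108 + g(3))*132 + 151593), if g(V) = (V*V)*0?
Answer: √137337 ≈ 370.59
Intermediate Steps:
g(V) = 0 (g(V) = V²*0 = 0)
√((-108 + g(3))*132 + 151593) = √((-108 + 0)*132 + 151593) = √(-108*132 + 151593) = √(-14256 + 151593) = √137337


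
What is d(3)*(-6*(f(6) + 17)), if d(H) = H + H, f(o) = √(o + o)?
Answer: -612 - 72*√3 ≈ -736.71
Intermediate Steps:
f(o) = √2*√o (f(o) = √(2*o) = √2*√o)
d(H) = 2*H
d(3)*(-6*(f(6) + 17)) = (2*3)*(-6*(√2*√6 + 17)) = 6*(-6*(2*√3 + 17)) = 6*(-6*(17 + 2*√3)) = 6*(-102 - 12*√3) = -612 - 72*√3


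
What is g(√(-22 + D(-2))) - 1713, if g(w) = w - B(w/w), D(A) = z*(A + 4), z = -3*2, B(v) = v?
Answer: -1714 + I*√34 ≈ -1714.0 + 5.831*I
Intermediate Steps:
z = -6
D(A) = -24 - 6*A (D(A) = -6*(A + 4) = -6*(4 + A) = -24 - 6*A)
g(w) = -1 + w (g(w) = w - w/w = w - 1*1 = w - 1 = -1 + w)
g(√(-22 + D(-2))) - 1713 = (-1 + √(-22 + (-24 - 6*(-2)))) - 1713 = (-1 + √(-22 + (-24 + 12))) - 1713 = (-1 + √(-22 - 12)) - 1713 = (-1 + √(-34)) - 1713 = (-1 + I*√34) - 1713 = -1714 + I*√34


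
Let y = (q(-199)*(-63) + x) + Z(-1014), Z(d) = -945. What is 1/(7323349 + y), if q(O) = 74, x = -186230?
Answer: 1/7131512 ≈ 1.4022e-7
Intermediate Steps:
y = -191837 (y = (74*(-63) - 186230) - 945 = (-4662 - 186230) - 945 = -190892 - 945 = -191837)
1/(7323349 + y) = 1/(7323349 - 191837) = 1/7131512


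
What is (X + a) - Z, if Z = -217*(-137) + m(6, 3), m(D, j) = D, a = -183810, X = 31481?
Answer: -182064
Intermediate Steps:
Z = 29735 (Z = -217*(-137) + 6 = 29729 + 6 = 29735)
(X + a) - Z = (31481 - 183810) - 1*29735 = -152329 - 29735 = -182064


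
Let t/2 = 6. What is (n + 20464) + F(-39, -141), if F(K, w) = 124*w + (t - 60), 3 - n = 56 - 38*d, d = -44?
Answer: 1207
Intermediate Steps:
t = 12 (t = 2*6 = 12)
n = -1725 (n = 3 - (56 - 38*(-44)) = 3 - (56 + 1672) = 3 - 1*1728 = 3 - 1728 = -1725)
F(K, w) = -48 + 124*w (F(K, w) = 124*w + (12 - 60) = 124*w - 48 = -48 + 124*w)
(n + 20464) + F(-39, -141) = (-1725 + 20464) + (-48 + 124*(-141)) = 18739 + (-48 - 17484) = 18739 - 17532 = 1207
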